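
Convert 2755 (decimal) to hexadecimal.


Divide by 16 repeatedly:
2755 ÷ 16 = 172 remainder 3 (3)
172 ÷ 16 = 10 remainder 12 (C)
10 ÷ 16 = 0 remainder 10 (A)
Reading remainders bottom-up:
= 0xAC3


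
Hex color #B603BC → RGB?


Hex: #B603BC
R = B6₁₆ = 182
G = 03₁₆ = 3
B = BC₁₆ = 188
= RGB(182, 3, 188)


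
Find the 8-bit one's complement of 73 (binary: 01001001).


Original: 01001001
Invert all bits:
  bit 0: 0 → 1
  bit 1: 1 → 0
  bit 2: 0 → 1
  bit 3: 0 → 1
  bit 4: 1 → 0
  bit 5: 0 → 1
  bit 6: 0 → 1
  bit 7: 1 → 0
= 10110110


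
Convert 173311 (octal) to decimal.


Positional values:
Position 0: 1 × 8^0 = 1
Position 1: 1 × 8^1 = 8
Position 2: 3 × 8^2 = 192
Position 3: 3 × 8^3 = 1536
Position 4: 7 × 8^4 = 28672
Position 5: 1 × 8^5 = 32768
Sum = 1 + 8 + 192 + 1536 + 28672 + 32768
= 63177


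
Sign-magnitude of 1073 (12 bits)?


Sign bit: 0 (positive)
Magnitude: 1073 = 10000110001
= 010000110001


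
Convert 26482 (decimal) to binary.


Divide by 2 repeatedly:
26482 ÷ 2 = 13241 remainder 0
13241 ÷ 2 = 6620 remainder 1
6620 ÷ 2 = 3310 remainder 0
3310 ÷ 2 = 1655 remainder 0
1655 ÷ 2 = 827 remainder 1
827 ÷ 2 = 413 remainder 1
413 ÷ 2 = 206 remainder 1
206 ÷ 2 = 103 remainder 0
103 ÷ 2 = 51 remainder 1
51 ÷ 2 = 25 remainder 1
25 ÷ 2 = 12 remainder 1
12 ÷ 2 = 6 remainder 0
6 ÷ 2 = 3 remainder 0
3 ÷ 2 = 1 remainder 1
1 ÷ 2 = 0 remainder 1
Reading remainders bottom-up:
= 110011101110010


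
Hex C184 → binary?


Each hex digit → 4 binary bits:
  C = 1100
  1 = 0001
  8 = 1000
  4 = 0100
Concatenate: 1100 0001 1000 0100
= 1100000110000100


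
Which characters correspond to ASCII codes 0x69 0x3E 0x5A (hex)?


Codes (hex): 0x69 0x3E 0x5A
Per-code ASCII lookup:
  0x69 = 105  (range 97-122: lowercase, 105 - 97 = 8) → 'i'
  0x3E = 62  (special character) → '>'
  0x5A = 90  (range 65-90: uppercase, 90 - 65 = 25) → 'Z'
= 'i>Z'


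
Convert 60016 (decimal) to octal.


Divide by 8 repeatedly:
60016 ÷ 8 = 7502 remainder 0
7502 ÷ 8 = 937 remainder 6
937 ÷ 8 = 117 remainder 1
117 ÷ 8 = 14 remainder 5
14 ÷ 8 = 1 remainder 6
1 ÷ 8 = 0 remainder 1
Reading remainders bottom-up:
= 0o165160


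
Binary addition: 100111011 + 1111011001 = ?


Align and add column by column (LSB to MSB, carry propagating):
  00100111011
+ 01111011001
  -----------
  col 0: 1 + 1 + 0 (carry in) = 2 → bit 0, carry out 1
  col 1: 1 + 0 + 1 (carry in) = 2 → bit 0, carry out 1
  col 2: 0 + 0 + 1 (carry in) = 1 → bit 1, carry out 0
  col 3: 1 + 1 + 0 (carry in) = 2 → bit 0, carry out 1
  col 4: 1 + 1 + 1 (carry in) = 3 → bit 1, carry out 1
  col 5: 1 + 0 + 1 (carry in) = 2 → bit 0, carry out 1
  col 6: 0 + 1 + 1 (carry in) = 2 → bit 0, carry out 1
  col 7: 0 + 1 + 1 (carry in) = 2 → bit 0, carry out 1
  col 8: 1 + 1 + 1 (carry in) = 3 → bit 1, carry out 1
  col 9: 0 + 1 + 1 (carry in) = 2 → bit 0, carry out 1
  col 10: 0 + 0 + 1 (carry in) = 1 → bit 1, carry out 0
Reading bits MSB→LSB: 10100010100
Strip leading zeros: 10100010100
= 10100010100


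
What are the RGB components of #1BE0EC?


Hex: #1BE0EC
R = 1B₁₆ = 27
G = E0₁₆ = 224
B = EC₁₆ = 236
= RGB(27, 224, 236)


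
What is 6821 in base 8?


Divide by 8 repeatedly:
6821 ÷ 8 = 852 remainder 5
852 ÷ 8 = 106 remainder 4
106 ÷ 8 = 13 remainder 2
13 ÷ 8 = 1 remainder 5
1 ÷ 8 = 0 remainder 1
Reading remainders bottom-up:
= 0o15245


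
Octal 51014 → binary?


Each octal digit → 3 binary bits:
  5 = 101
  1 = 001
  0 = 000
  1 = 001
  4 = 100
Concatenate: 101 001 000 001 100
= 101001000001100


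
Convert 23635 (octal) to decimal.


Positional values:
Position 0: 5 × 8^0 = 5
Position 1: 3 × 8^1 = 24
Position 2: 6 × 8^2 = 384
Position 3: 3 × 8^3 = 1536
Position 4: 2 × 8^4 = 8192
Sum = 5 + 24 + 384 + 1536 + 8192
= 10141


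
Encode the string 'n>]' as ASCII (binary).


String: 'n>]'  (3 characters)
Per-character ASCII lookup:
  'n': lowercase starts at 97: 'n' = 97 + 13 = 110 → 1101110
  '>': special character: '>' = 62 → 111110
  ']': special character: ']' = 93 → 1011101
= 1101110 111110 1011101


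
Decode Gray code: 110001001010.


Gray code: 110001001010
MSB stays the same: 1
Each subsequent bit = prev_binary XOR current_gray:
  B[1] = 1 XOR 1 = 0
  B[2] = 0 XOR 0 = 0
  B[3] = 0 XOR 0 = 0
  B[4] = 0 XOR 0 = 0
  B[5] = 0 XOR 1 = 1
  B[6] = 1 XOR 0 = 1
  B[7] = 1 XOR 0 = 1
  B[8] = 1 XOR 1 = 0
  B[9] = 0 XOR 0 = 0
  B[10] = 0 XOR 1 = 1
  B[11] = 1 XOR 0 = 1
= 100001110011 (2163 decimal)


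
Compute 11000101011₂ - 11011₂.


Align and subtract column by column (LSB to MSB, borrowing when needed):
  11000101011
- 00000011011
  -----------
  col 0: (1 - 0 borrow-in) - 1 → 1 - 1 = 0, borrow out 0
  col 1: (1 - 0 borrow-in) - 1 → 1 - 1 = 0, borrow out 0
  col 2: (0 - 0 borrow-in) - 0 → 0 - 0 = 0, borrow out 0
  col 3: (1 - 0 borrow-in) - 1 → 1 - 1 = 0, borrow out 0
  col 4: (0 - 0 borrow-in) - 1 → borrow from next column: (0+2) - 1 = 1, borrow out 1
  col 5: (1 - 1 borrow-in) - 0 → 0 - 0 = 0, borrow out 0
  col 6: (0 - 0 borrow-in) - 0 → 0 - 0 = 0, borrow out 0
  col 7: (0 - 0 borrow-in) - 0 → 0 - 0 = 0, borrow out 0
  col 8: (0 - 0 borrow-in) - 0 → 0 - 0 = 0, borrow out 0
  col 9: (1 - 0 borrow-in) - 0 → 1 - 0 = 1, borrow out 0
  col 10: (1 - 0 borrow-in) - 0 → 1 - 0 = 1, borrow out 0
Reading bits MSB→LSB: 11000010000
Strip leading zeros: 11000010000
= 11000010000


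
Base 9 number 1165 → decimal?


Positional values (base 9):
  5 × 9^0 = 5 × 1 = 5
  6 × 9^1 = 6 × 9 = 54
  1 × 9^2 = 1 × 81 = 81
  1 × 9^3 = 1 × 729 = 729
Sum = 5 + 54 + 81 + 729
= 869


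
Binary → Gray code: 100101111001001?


Binary: 100101111001001
Gray code: G = B XOR (B >> 1)
B >> 1 = 010010111100100
100101111001001 XOR 010010111100100:
  1 XOR 0 = 1
  0 XOR 1 = 1
  0 XOR 0 = 0
  1 XOR 0 = 1
  0 XOR 1 = 1
  1 XOR 0 = 1
  1 XOR 1 = 0
  1 XOR 1 = 0
  1 XOR 1 = 0
  0 XOR 1 = 1
  0 XOR 0 = 0
  1 XOR 0 = 1
  0 XOR 1 = 1
  0 XOR 0 = 0
  1 XOR 0 = 1
= 110111000101101


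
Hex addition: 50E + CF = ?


Align and add column by column (LSB to MSB, each column mod 16 with carry):
  050E
+ 00CF
  ----
  col 0: E(14) + F(15) + 0 (carry in) = 29 → D(13), carry out 1
  col 1: 0(0) + C(12) + 1 (carry in) = 13 → D(13), carry out 0
  col 2: 5(5) + 0(0) + 0 (carry in) = 5 → 5(5), carry out 0
  col 3: 0(0) + 0(0) + 0 (carry in) = 0 → 0(0), carry out 0
Reading digits MSB→LSB: 05DD
Strip leading zeros: 5DD
= 0x5DD


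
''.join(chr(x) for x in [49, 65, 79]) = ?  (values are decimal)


Codes (decimal): 49 65 79
Per-code ASCII lookup:
  49  (range 48-57: digits, 49 - 48 = 1) → '1'
  65  (range 65-90: uppercase, 65 - 65 = 0) → 'A'
  79  (range 65-90: uppercase, 79 - 65 = 14) → 'O'
= '1AO'


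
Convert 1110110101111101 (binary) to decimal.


Positional values:
Bit 0: 1 × 2^0 = 1
Bit 2: 1 × 2^2 = 4
Bit 3: 1 × 2^3 = 8
Bit 4: 1 × 2^4 = 16
Bit 5: 1 × 2^5 = 32
Bit 6: 1 × 2^6 = 64
Bit 8: 1 × 2^8 = 256
Bit 10: 1 × 2^10 = 1024
Bit 11: 1 × 2^11 = 2048
Bit 13: 1 × 2^13 = 8192
Bit 14: 1 × 2^14 = 16384
Bit 15: 1 × 2^15 = 32768
Sum = 1 + 4 + 8 + 16 + 32 + 64 + 256 + 1024 + 2048 + 8192 + 16384 + 32768
= 60797


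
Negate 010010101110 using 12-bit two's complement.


Original: 010010101110
Step 1 - Invert all bits: 101101010001
Step 2 - Add 1: 101101010001 + 1
= 101101010010 (represents -1198)


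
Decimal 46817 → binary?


Divide by 2 repeatedly:
46817 ÷ 2 = 23408 remainder 1
23408 ÷ 2 = 11704 remainder 0
11704 ÷ 2 = 5852 remainder 0
5852 ÷ 2 = 2926 remainder 0
2926 ÷ 2 = 1463 remainder 0
1463 ÷ 2 = 731 remainder 1
731 ÷ 2 = 365 remainder 1
365 ÷ 2 = 182 remainder 1
182 ÷ 2 = 91 remainder 0
91 ÷ 2 = 45 remainder 1
45 ÷ 2 = 22 remainder 1
22 ÷ 2 = 11 remainder 0
11 ÷ 2 = 5 remainder 1
5 ÷ 2 = 2 remainder 1
2 ÷ 2 = 1 remainder 0
1 ÷ 2 = 0 remainder 1
Reading remainders bottom-up:
= 1011011011100001


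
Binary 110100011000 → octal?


Group into 3-bit groups: 110100011000
  110 = 6
  100 = 4
  011 = 3
  000 = 0
= 0o6430


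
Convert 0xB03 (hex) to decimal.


Positional values:
Position 0: 3 × 16^0 = 3 × 1 = 3
Position 1: 0 × 16^1 = 0 × 16 = 0
Position 2: B × 16^2 = 11 × 256 = 2816
Sum = 3 + 0 + 2816
= 2819


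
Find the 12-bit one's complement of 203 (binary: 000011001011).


Original: 000011001011
Invert all bits:
  bit 0: 0 → 1
  bit 1: 0 → 1
  bit 2: 0 → 1
  bit 3: 0 → 1
  bit 4: 1 → 0
  bit 5: 1 → 0
  bit 6: 0 → 1
  bit 7: 0 → 1
  bit 8: 1 → 0
  bit 9: 0 → 1
  bit 10: 1 → 0
  bit 11: 1 → 0
= 111100110100


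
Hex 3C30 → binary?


Each hex digit → 4 binary bits:
  3 = 0011
  C = 1100
  3 = 0011
  0 = 0000
Concatenate: 0011 1100 0011 0000
= 0011110000110000


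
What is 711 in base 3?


Divide by 3 repeatedly:
711 ÷ 3 = 237 remainder 0
237 ÷ 3 = 79 remainder 0
79 ÷ 3 = 26 remainder 1
26 ÷ 3 = 8 remainder 2
8 ÷ 3 = 2 remainder 2
2 ÷ 3 = 0 remainder 2
Reading remainders bottom-up:
= 222100


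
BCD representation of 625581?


Each digit → 4-bit binary:
  6 → 0110
  2 → 0010
  5 → 0101
  5 → 0101
  8 → 1000
  1 → 0001
= 0110 0010 0101 0101 1000 0001


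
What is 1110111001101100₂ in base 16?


Group into 4-bit nibbles: 1110111001101100
  1110 = E
  1110 = E
  0110 = 6
  1100 = C
= 0xEE6C


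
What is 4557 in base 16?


Divide by 16 repeatedly:
4557 ÷ 16 = 284 remainder 13 (D)
284 ÷ 16 = 17 remainder 12 (C)
17 ÷ 16 = 1 remainder 1 (1)
1 ÷ 16 = 0 remainder 1 (1)
Reading remainders bottom-up:
= 0x11CD


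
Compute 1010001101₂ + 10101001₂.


Align and add column by column (LSB to MSB, carry propagating):
  01010001101
+ 00010101001
  -----------
  col 0: 1 + 1 + 0 (carry in) = 2 → bit 0, carry out 1
  col 1: 0 + 0 + 1 (carry in) = 1 → bit 1, carry out 0
  col 2: 1 + 0 + 0 (carry in) = 1 → bit 1, carry out 0
  col 3: 1 + 1 + 0 (carry in) = 2 → bit 0, carry out 1
  col 4: 0 + 0 + 1 (carry in) = 1 → bit 1, carry out 0
  col 5: 0 + 1 + 0 (carry in) = 1 → bit 1, carry out 0
  col 6: 0 + 0 + 0 (carry in) = 0 → bit 0, carry out 0
  col 7: 1 + 1 + 0 (carry in) = 2 → bit 0, carry out 1
  col 8: 0 + 0 + 1 (carry in) = 1 → bit 1, carry out 0
  col 9: 1 + 0 + 0 (carry in) = 1 → bit 1, carry out 0
  col 10: 0 + 0 + 0 (carry in) = 0 → bit 0, carry out 0
Reading bits MSB→LSB: 01100110110
Strip leading zeros: 1100110110
= 1100110110


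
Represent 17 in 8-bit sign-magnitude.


Sign bit: 0 (positive)
Magnitude: 17 = 0010001
= 00010001


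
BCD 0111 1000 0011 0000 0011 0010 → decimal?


Each 4-bit group → digit:
  0111 → 7
  1000 → 8
  0011 → 3
  0000 → 0
  0011 → 3
  0010 → 2
= 783032


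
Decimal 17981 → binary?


Divide by 2 repeatedly:
17981 ÷ 2 = 8990 remainder 1
8990 ÷ 2 = 4495 remainder 0
4495 ÷ 2 = 2247 remainder 1
2247 ÷ 2 = 1123 remainder 1
1123 ÷ 2 = 561 remainder 1
561 ÷ 2 = 280 remainder 1
280 ÷ 2 = 140 remainder 0
140 ÷ 2 = 70 remainder 0
70 ÷ 2 = 35 remainder 0
35 ÷ 2 = 17 remainder 1
17 ÷ 2 = 8 remainder 1
8 ÷ 2 = 4 remainder 0
4 ÷ 2 = 2 remainder 0
2 ÷ 2 = 1 remainder 0
1 ÷ 2 = 0 remainder 1
Reading remainders bottom-up:
= 100011000111101


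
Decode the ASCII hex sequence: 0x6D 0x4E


Codes (hex): 0x6D 0x4E
Per-code ASCII lookup:
  0x6D = 109  (range 97-122: lowercase, 109 - 97 = 12) → 'm'
  0x4E = 78  (range 65-90: uppercase, 78 - 65 = 13) → 'N'
= 'mN'


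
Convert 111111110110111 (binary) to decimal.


Positional values:
Bit 0: 1 × 2^0 = 1
Bit 1: 1 × 2^1 = 2
Bit 2: 1 × 2^2 = 4
Bit 4: 1 × 2^4 = 16
Bit 5: 1 × 2^5 = 32
Bit 7: 1 × 2^7 = 128
Bit 8: 1 × 2^8 = 256
Bit 9: 1 × 2^9 = 512
Bit 10: 1 × 2^10 = 1024
Bit 11: 1 × 2^11 = 2048
Bit 12: 1 × 2^12 = 4096
Bit 13: 1 × 2^13 = 8192
Bit 14: 1 × 2^14 = 16384
Sum = 1 + 2 + 4 + 16 + 32 + 128 + 256 + 512 + 1024 + 2048 + 4096 + 8192 + 16384
= 32695


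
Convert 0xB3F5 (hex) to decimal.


Positional values:
Position 0: 5 × 16^0 = 5 × 1 = 5
Position 1: F × 16^1 = 15 × 16 = 240
Position 2: 3 × 16^2 = 3 × 256 = 768
Position 3: B × 16^3 = 11 × 4096 = 45056
Sum = 5 + 240 + 768 + 45056
= 46069


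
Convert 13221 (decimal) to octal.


Divide by 8 repeatedly:
13221 ÷ 8 = 1652 remainder 5
1652 ÷ 8 = 206 remainder 4
206 ÷ 8 = 25 remainder 6
25 ÷ 8 = 3 remainder 1
3 ÷ 8 = 0 remainder 3
Reading remainders bottom-up:
= 0o31645


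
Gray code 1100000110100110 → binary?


Gray code: 1100000110100110
MSB stays the same: 1
Each subsequent bit = prev_binary XOR current_gray:
  B[1] = 1 XOR 1 = 0
  B[2] = 0 XOR 0 = 0
  B[3] = 0 XOR 0 = 0
  B[4] = 0 XOR 0 = 0
  B[5] = 0 XOR 0 = 0
  B[6] = 0 XOR 0 = 0
  B[7] = 0 XOR 1 = 1
  B[8] = 1 XOR 1 = 0
  B[9] = 0 XOR 0 = 0
  B[10] = 0 XOR 1 = 1
  B[11] = 1 XOR 0 = 1
  B[12] = 1 XOR 0 = 1
  B[13] = 1 XOR 1 = 0
  B[14] = 0 XOR 1 = 1
  B[15] = 1 XOR 0 = 1
= 1000000100111011 (33083 decimal)


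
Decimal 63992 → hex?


Divide by 16 repeatedly:
63992 ÷ 16 = 3999 remainder 8 (8)
3999 ÷ 16 = 249 remainder 15 (F)
249 ÷ 16 = 15 remainder 9 (9)
15 ÷ 16 = 0 remainder 15 (F)
Reading remainders bottom-up:
= 0xF9F8


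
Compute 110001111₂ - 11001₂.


Align and subtract column by column (LSB to MSB, borrowing when needed):
  110001111
- 000011001
  ---------
  col 0: (1 - 0 borrow-in) - 1 → 1 - 1 = 0, borrow out 0
  col 1: (1 - 0 borrow-in) - 0 → 1 - 0 = 1, borrow out 0
  col 2: (1 - 0 borrow-in) - 0 → 1 - 0 = 1, borrow out 0
  col 3: (1 - 0 borrow-in) - 1 → 1 - 1 = 0, borrow out 0
  col 4: (0 - 0 borrow-in) - 1 → borrow from next column: (0+2) - 1 = 1, borrow out 1
  col 5: (0 - 1 borrow-in) - 0 → borrow from next column: (-1+2) - 0 = 1, borrow out 1
  col 6: (0 - 1 borrow-in) - 0 → borrow from next column: (-1+2) - 0 = 1, borrow out 1
  col 7: (1 - 1 borrow-in) - 0 → 0 - 0 = 0, borrow out 0
  col 8: (1 - 0 borrow-in) - 0 → 1 - 0 = 1, borrow out 0
Reading bits MSB→LSB: 101110110
Strip leading zeros: 101110110
= 101110110


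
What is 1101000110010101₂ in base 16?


Group into 4-bit nibbles: 1101000110010101
  1101 = D
  0001 = 1
  1001 = 9
  0101 = 5
= 0xD195


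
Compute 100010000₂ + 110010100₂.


Align and add column by column (LSB to MSB, carry propagating):
  0100010000
+ 0110010100
  ----------
  col 0: 0 + 0 + 0 (carry in) = 0 → bit 0, carry out 0
  col 1: 0 + 0 + 0 (carry in) = 0 → bit 0, carry out 0
  col 2: 0 + 1 + 0 (carry in) = 1 → bit 1, carry out 0
  col 3: 0 + 0 + 0 (carry in) = 0 → bit 0, carry out 0
  col 4: 1 + 1 + 0 (carry in) = 2 → bit 0, carry out 1
  col 5: 0 + 0 + 1 (carry in) = 1 → bit 1, carry out 0
  col 6: 0 + 0 + 0 (carry in) = 0 → bit 0, carry out 0
  col 7: 0 + 1 + 0 (carry in) = 1 → bit 1, carry out 0
  col 8: 1 + 1 + 0 (carry in) = 2 → bit 0, carry out 1
  col 9: 0 + 0 + 1 (carry in) = 1 → bit 1, carry out 0
Reading bits MSB→LSB: 1010100100
Strip leading zeros: 1010100100
= 1010100100


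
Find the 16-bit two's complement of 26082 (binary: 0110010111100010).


Original: 0110010111100010
Step 1 - Invert all bits: 1001101000011101
Step 2 - Add 1: 1001101000011101 + 1
= 1001101000011110 (represents -26082)


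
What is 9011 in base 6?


Divide by 6 repeatedly:
9011 ÷ 6 = 1501 remainder 5
1501 ÷ 6 = 250 remainder 1
250 ÷ 6 = 41 remainder 4
41 ÷ 6 = 6 remainder 5
6 ÷ 6 = 1 remainder 0
1 ÷ 6 = 0 remainder 1
Reading remainders bottom-up:
= 105415


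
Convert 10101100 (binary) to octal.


Group into 3-bit groups: 010101100
  010 = 2
  101 = 5
  100 = 4
= 0o254


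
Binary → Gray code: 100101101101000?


Binary: 100101101101000
Gray code: G = B XOR (B >> 1)
B >> 1 = 010010110110100
100101101101000 XOR 010010110110100:
  1 XOR 0 = 1
  0 XOR 1 = 1
  0 XOR 0 = 0
  1 XOR 0 = 1
  0 XOR 1 = 1
  1 XOR 0 = 1
  1 XOR 1 = 0
  0 XOR 1 = 1
  1 XOR 0 = 1
  1 XOR 1 = 0
  0 XOR 1 = 1
  1 XOR 0 = 1
  0 XOR 1 = 1
  0 XOR 0 = 0
  0 XOR 0 = 0
= 110111011011100


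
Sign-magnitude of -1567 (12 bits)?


Sign bit: 1 (negative)
Magnitude: 1567 = 11000011111
= 111000011111


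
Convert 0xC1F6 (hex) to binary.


Each hex digit → 4 binary bits:
  C = 1100
  1 = 0001
  F = 1111
  6 = 0110
Concatenate: 1100 0001 1111 0110
= 1100000111110110


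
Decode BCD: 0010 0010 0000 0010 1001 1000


Each 4-bit group → digit:
  0010 → 2
  0010 → 2
  0000 → 0
  0010 → 2
  1001 → 9
  1000 → 8
= 220298


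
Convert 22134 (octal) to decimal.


Positional values:
Position 0: 4 × 8^0 = 4
Position 1: 3 × 8^1 = 24
Position 2: 1 × 8^2 = 64
Position 3: 2 × 8^3 = 1024
Position 4: 2 × 8^4 = 8192
Sum = 4 + 24 + 64 + 1024 + 8192
= 9308


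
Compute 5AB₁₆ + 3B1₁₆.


Align and add column by column (LSB to MSB, each column mod 16 with carry):
  05AB
+ 03B1
  ----
  col 0: B(11) + 1(1) + 0 (carry in) = 12 → C(12), carry out 0
  col 1: A(10) + B(11) + 0 (carry in) = 21 → 5(5), carry out 1
  col 2: 5(5) + 3(3) + 1 (carry in) = 9 → 9(9), carry out 0
  col 3: 0(0) + 0(0) + 0 (carry in) = 0 → 0(0), carry out 0
Reading digits MSB→LSB: 095C
Strip leading zeros: 95C
= 0x95C


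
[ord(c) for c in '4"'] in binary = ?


String: '4"'  (2 characters)
Per-character ASCII lookup:
  '4': digits start at 48: '4' = 48 + 4 = 52 → 110100
  '"': special character: '"' = 34 → 100010
= 110100 100010


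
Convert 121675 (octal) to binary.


Each octal digit → 3 binary bits:
  1 = 001
  2 = 010
  1 = 001
  6 = 110
  7 = 111
  5 = 101
Concatenate: 001 010 001 110 111 101
= 001010001110111101


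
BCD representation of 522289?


Each digit → 4-bit binary:
  5 → 0101
  2 → 0010
  2 → 0010
  2 → 0010
  8 → 1000
  9 → 1001
= 0101 0010 0010 0010 1000 1001


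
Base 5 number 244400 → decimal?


Positional values (base 5):
  0 × 5^0 = 0 × 1 = 0
  0 × 5^1 = 0 × 5 = 0
  4 × 5^2 = 4 × 25 = 100
  4 × 5^3 = 4 × 125 = 500
  4 × 5^4 = 4 × 625 = 2500
  2 × 5^5 = 2 × 3125 = 6250
Sum = 0 + 0 + 100 + 500 + 2500 + 6250
= 9350


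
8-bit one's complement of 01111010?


Original: 01111010
Invert all bits:
  bit 0: 0 → 1
  bit 1: 1 → 0
  bit 2: 1 → 0
  bit 3: 1 → 0
  bit 4: 1 → 0
  bit 5: 0 → 1
  bit 6: 1 → 0
  bit 7: 0 → 1
= 10000101


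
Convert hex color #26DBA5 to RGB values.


Hex: #26DBA5
R = 26₁₆ = 38
G = DB₁₆ = 219
B = A5₁₆ = 165
= RGB(38, 219, 165)


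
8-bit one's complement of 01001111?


Original: 01001111
Invert all bits:
  bit 0: 0 → 1
  bit 1: 1 → 0
  bit 2: 0 → 1
  bit 3: 0 → 1
  bit 4: 1 → 0
  bit 5: 1 → 0
  bit 6: 1 → 0
  bit 7: 1 → 0
= 10110000


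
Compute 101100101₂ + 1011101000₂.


Align and add column by column (LSB to MSB, carry propagating):
  00101100101
+ 01011101000
  -----------
  col 0: 1 + 0 + 0 (carry in) = 1 → bit 1, carry out 0
  col 1: 0 + 0 + 0 (carry in) = 0 → bit 0, carry out 0
  col 2: 1 + 0 + 0 (carry in) = 1 → bit 1, carry out 0
  col 3: 0 + 1 + 0 (carry in) = 1 → bit 1, carry out 0
  col 4: 0 + 0 + 0 (carry in) = 0 → bit 0, carry out 0
  col 5: 1 + 1 + 0 (carry in) = 2 → bit 0, carry out 1
  col 6: 1 + 1 + 1 (carry in) = 3 → bit 1, carry out 1
  col 7: 0 + 1 + 1 (carry in) = 2 → bit 0, carry out 1
  col 8: 1 + 0 + 1 (carry in) = 2 → bit 0, carry out 1
  col 9: 0 + 1 + 1 (carry in) = 2 → bit 0, carry out 1
  col 10: 0 + 0 + 1 (carry in) = 1 → bit 1, carry out 0
Reading bits MSB→LSB: 10001001101
Strip leading zeros: 10001001101
= 10001001101


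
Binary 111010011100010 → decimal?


Positional values:
Bit 1: 1 × 2^1 = 2
Bit 5: 1 × 2^5 = 32
Bit 6: 1 × 2^6 = 64
Bit 7: 1 × 2^7 = 128
Bit 10: 1 × 2^10 = 1024
Bit 12: 1 × 2^12 = 4096
Bit 13: 1 × 2^13 = 8192
Bit 14: 1 × 2^14 = 16384
Sum = 2 + 32 + 64 + 128 + 1024 + 4096 + 8192 + 16384
= 29922


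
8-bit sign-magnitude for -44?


Sign bit: 1 (negative)
Magnitude: 44 = 0101100
= 10101100


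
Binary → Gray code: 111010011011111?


Binary: 111010011011111
Gray code: G = B XOR (B >> 1)
B >> 1 = 011101001101111
111010011011111 XOR 011101001101111:
  1 XOR 0 = 1
  1 XOR 1 = 0
  1 XOR 1 = 0
  0 XOR 1 = 1
  1 XOR 0 = 1
  0 XOR 1 = 1
  0 XOR 0 = 0
  1 XOR 0 = 1
  1 XOR 1 = 0
  0 XOR 1 = 1
  1 XOR 0 = 1
  1 XOR 1 = 0
  1 XOR 1 = 0
  1 XOR 1 = 0
  1 XOR 1 = 0
= 100111010110000


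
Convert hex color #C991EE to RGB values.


Hex: #C991EE
R = C9₁₆ = 201
G = 91₁₆ = 145
B = EE₁₆ = 238
= RGB(201, 145, 238)


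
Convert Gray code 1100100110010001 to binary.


Gray code: 1100100110010001
MSB stays the same: 1
Each subsequent bit = prev_binary XOR current_gray:
  B[1] = 1 XOR 1 = 0
  B[2] = 0 XOR 0 = 0
  B[3] = 0 XOR 0 = 0
  B[4] = 0 XOR 1 = 1
  B[5] = 1 XOR 0 = 1
  B[6] = 1 XOR 0 = 1
  B[7] = 1 XOR 1 = 0
  B[8] = 0 XOR 1 = 1
  B[9] = 1 XOR 0 = 1
  B[10] = 1 XOR 0 = 1
  B[11] = 1 XOR 1 = 0
  B[12] = 0 XOR 0 = 0
  B[13] = 0 XOR 0 = 0
  B[14] = 0 XOR 0 = 0
  B[15] = 0 XOR 1 = 1
= 1000111011100001 (36577 decimal)


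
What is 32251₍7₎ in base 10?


Positional values (base 7):
  1 × 7^0 = 1 × 1 = 1
  5 × 7^1 = 5 × 7 = 35
  2 × 7^2 = 2 × 49 = 98
  2 × 7^3 = 2 × 343 = 686
  3 × 7^4 = 3 × 2401 = 7203
Sum = 1 + 35 + 98 + 686 + 7203
= 8023


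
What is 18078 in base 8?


Divide by 8 repeatedly:
18078 ÷ 8 = 2259 remainder 6
2259 ÷ 8 = 282 remainder 3
282 ÷ 8 = 35 remainder 2
35 ÷ 8 = 4 remainder 3
4 ÷ 8 = 0 remainder 4
Reading remainders bottom-up:
= 0o43236


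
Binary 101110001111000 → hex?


Group into 4-bit nibbles: 0101110001111000
  0101 = 5
  1100 = C
  0111 = 7
  1000 = 8
= 0x5C78


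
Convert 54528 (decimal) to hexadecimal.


Divide by 16 repeatedly:
54528 ÷ 16 = 3408 remainder 0 (0)
3408 ÷ 16 = 213 remainder 0 (0)
213 ÷ 16 = 13 remainder 5 (5)
13 ÷ 16 = 0 remainder 13 (D)
Reading remainders bottom-up:
= 0xD500


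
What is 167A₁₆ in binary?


Each hex digit → 4 binary bits:
  1 = 0001
  6 = 0110
  7 = 0111
  A = 1010
Concatenate: 0001 0110 0111 1010
= 0001011001111010


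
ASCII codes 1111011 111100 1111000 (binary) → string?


Codes (binary): 1111011 111100 1111000
Per-code ASCII lookup:
  1111011 = 123  (special character) → '{'
  111100 = 60  (special character) → '<'
  1111000 = 120  (range 97-122: lowercase, 120 - 97 = 23) → 'x'
= '{<x'


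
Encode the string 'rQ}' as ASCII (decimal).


String: 'rQ}'  (3 characters)
Per-character ASCII lookup:
  'r': lowercase starts at 97: 'r' = 97 + 17 = 114
  'Q': uppercase starts at 65: 'Q' = 65 + 16 = 81
  '}': special character: '}' = 125
= 114 81 125


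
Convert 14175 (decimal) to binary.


Divide by 2 repeatedly:
14175 ÷ 2 = 7087 remainder 1
7087 ÷ 2 = 3543 remainder 1
3543 ÷ 2 = 1771 remainder 1
1771 ÷ 2 = 885 remainder 1
885 ÷ 2 = 442 remainder 1
442 ÷ 2 = 221 remainder 0
221 ÷ 2 = 110 remainder 1
110 ÷ 2 = 55 remainder 0
55 ÷ 2 = 27 remainder 1
27 ÷ 2 = 13 remainder 1
13 ÷ 2 = 6 remainder 1
6 ÷ 2 = 3 remainder 0
3 ÷ 2 = 1 remainder 1
1 ÷ 2 = 0 remainder 1
Reading remainders bottom-up:
= 11011101011111


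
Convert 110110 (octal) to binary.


Each octal digit → 3 binary bits:
  1 = 001
  1 = 001
  0 = 000
  1 = 001
  1 = 001
  0 = 000
Concatenate: 001 001 000 001 001 000
= 001001000001001000


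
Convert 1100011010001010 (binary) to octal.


Group into 3-bit groups: 001100011010001010
  001 = 1
  100 = 4
  011 = 3
  010 = 2
  001 = 1
  010 = 2
= 0o143212


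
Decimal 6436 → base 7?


Divide by 7 repeatedly:
6436 ÷ 7 = 919 remainder 3
919 ÷ 7 = 131 remainder 2
131 ÷ 7 = 18 remainder 5
18 ÷ 7 = 2 remainder 4
2 ÷ 7 = 0 remainder 2
Reading remainders bottom-up:
= 24523


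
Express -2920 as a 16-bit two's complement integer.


Original: 0000101101101000
Step 1 - Invert all bits: 1111010010010111
Step 2 - Add 1: 1111010010010111 + 1
= 1111010010011000 (represents -2920)


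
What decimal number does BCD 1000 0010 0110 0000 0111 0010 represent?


Each 4-bit group → digit:
  1000 → 8
  0010 → 2
  0110 → 6
  0000 → 0
  0111 → 7
  0010 → 2
= 826072


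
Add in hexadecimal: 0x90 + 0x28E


Align and add column by column (LSB to MSB, each column mod 16 with carry):
  0090
+ 028E
  ----
  col 0: 0(0) + E(14) + 0 (carry in) = 14 → E(14), carry out 0
  col 1: 9(9) + 8(8) + 0 (carry in) = 17 → 1(1), carry out 1
  col 2: 0(0) + 2(2) + 1 (carry in) = 3 → 3(3), carry out 0
  col 3: 0(0) + 0(0) + 0 (carry in) = 0 → 0(0), carry out 0
Reading digits MSB→LSB: 031E
Strip leading zeros: 31E
= 0x31E


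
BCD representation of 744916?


Each digit → 4-bit binary:
  7 → 0111
  4 → 0100
  4 → 0100
  9 → 1001
  1 → 0001
  6 → 0110
= 0111 0100 0100 1001 0001 0110


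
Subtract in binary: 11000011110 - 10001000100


Align and subtract column by column (LSB to MSB, borrowing when needed):
  11000011110
- 10001000100
  -----------
  col 0: (0 - 0 borrow-in) - 0 → 0 - 0 = 0, borrow out 0
  col 1: (1 - 0 borrow-in) - 0 → 1 - 0 = 1, borrow out 0
  col 2: (1 - 0 borrow-in) - 1 → 1 - 1 = 0, borrow out 0
  col 3: (1 - 0 borrow-in) - 0 → 1 - 0 = 1, borrow out 0
  col 4: (1 - 0 borrow-in) - 0 → 1 - 0 = 1, borrow out 0
  col 5: (0 - 0 borrow-in) - 0 → 0 - 0 = 0, borrow out 0
  col 6: (0 - 0 borrow-in) - 1 → borrow from next column: (0+2) - 1 = 1, borrow out 1
  col 7: (0 - 1 borrow-in) - 0 → borrow from next column: (-1+2) - 0 = 1, borrow out 1
  col 8: (0 - 1 borrow-in) - 0 → borrow from next column: (-1+2) - 0 = 1, borrow out 1
  col 9: (1 - 1 borrow-in) - 0 → 0 - 0 = 0, borrow out 0
  col 10: (1 - 0 borrow-in) - 1 → 1 - 1 = 0, borrow out 0
Reading bits MSB→LSB: 00111011010
Strip leading zeros: 111011010
= 111011010


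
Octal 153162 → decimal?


Positional values:
Position 0: 2 × 8^0 = 2
Position 1: 6 × 8^1 = 48
Position 2: 1 × 8^2 = 64
Position 3: 3 × 8^3 = 1536
Position 4: 5 × 8^4 = 20480
Position 5: 1 × 8^5 = 32768
Sum = 2 + 48 + 64 + 1536 + 20480 + 32768
= 54898


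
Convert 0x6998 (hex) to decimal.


Positional values:
Position 0: 8 × 16^0 = 8 × 1 = 8
Position 1: 9 × 16^1 = 9 × 16 = 144
Position 2: 9 × 16^2 = 9 × 256 = 2304
Position 3: 6 × 16^3 = 6 × 4096 = 24576
Sum = 8 + 144 + 2304 + 24576
= 27032


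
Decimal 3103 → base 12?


Divide by 12 repeatedly:
3103 ÷ 12 = 258 remainder 7
258 ÷ 12 = 21 remainder 6
21 ÷ 12 = 1 remainder 9
1 ÷ 12 = 0 remainder 1
Reading remainders bottom-up:
= 1967


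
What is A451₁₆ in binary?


Each hex digit → 4 binary bits:
  A = 1010
  4 = 0100
  5 = 0101
  1 = 0001
Concatenate: 1010 0100 0101 0001
= 1010010001010001


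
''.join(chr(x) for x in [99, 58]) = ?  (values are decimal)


Codes (decimal): 99 58
Per-code ASCII lookup:
  99  (range 97-122: lowercase, 99 - 97 = 2) → 'c'
  58  (special character) → ':'
= 'c:'


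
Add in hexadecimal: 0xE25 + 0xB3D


Align and add column by column (LSB to MSB, each column mod 16 with carry):
  0E25
+ 0B3D
  ----
  col 0: 5(5) + D(13) + 0 (carry in) = 18 → 2(2), carry out 1
  col 1: 2(2) + 3(3) + 1 (carry in) = 6 → 6(6), carry out 0
  col 2: E(14) + B(11) + 0 (carry in) = 25 → 9(9), carry out 1
  col 3: 0(0) + 0(0) + 1 (carry in) = 1 → 1(1), carry out 0
Reading digits MSB→LSB: 1962
Strip leading zeros: 1962
= 0x1962


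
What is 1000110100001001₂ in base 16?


Group into 4-bit nibbles: 1000110100001001
  1000 = 8
  1101 = D
  0000 = 0
  1001 = 9
= 0x8D09


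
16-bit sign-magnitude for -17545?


Sign bit: 1 (negative)
Magnitude: 17545 = 100010010001001
= 1100010010001001


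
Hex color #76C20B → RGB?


Hex: #76C20B
R = 76₁₆ = 118
G = C2₁₆ = 194
B = 0B₁₆ = 11
= RGB(118, 194, 11)


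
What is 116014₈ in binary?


Each octal digit → 3 binary bits:
  1 = 001
  1 = 001
  6 = 110
  0 = 000
  1 = 001
  4 = 100
Concatenate: 001 001 110 000 001 100
= 001001110000001100


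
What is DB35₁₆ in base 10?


Positional values:
Position 0: 5 × 16^0 = 5 × 1 = 5
Position 1: 3 × 16^1 = 3 × 16 = 48
Position 2: B × 16^2 = 11 × 256 = 2816
Position 3: D × 16^3 = 13 × 4096 = 53248
Sum = 5 + 48 + 2816 + 53248
= 56117


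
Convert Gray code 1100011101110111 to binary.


Gray code: 1100011101110111
MSB stays the same: 1
Each subsequent bit = prev_binary XOR current_gray:
  B[1] = 1 XOR 1 = 0
  B[2] = 0 XOR 0 = 0
  B[3] = 0 XOR 0 = 0
  B[4] = 0 XOR 0 = 0
  B[5] = 0 XOR 1 = 1
  B[6] = 1 XOR 1 = 0
  B[7] = 0 XOR 1 = 1
  B[8] = 1 XOR 0 = 1
  B[9] = 1 XOR 1 = 0
  B[10] = 0 XOR 1 = 1
  B[11] = 1 XOR 1 = 0
  B[12] = 0 XOR 0 = 0
  B[13] = 0 XOR 1 = 1
  B[14] = 1 XOR 1 = 0
  B[15] = 0 XOR 1 = 1
= 1000010110100101 (34213 decimal)


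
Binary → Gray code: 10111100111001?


Binary: 10111100111001
Gray code: G = B XOR (B >> 1)
B >> 1 = 01011110011100
10111100111001 XOR 01011110011100:
  1 XOR 0 = 1
  0 XOR 1 = 1
  1 XOR 0 = 1
  1 XOR 1 = 0
  1 XOR 1 = 0
  1 XOR 1 = 0
  0 XOR 1 = 1
  0 XOR 0 = 0
  1 XOR 0 = 1
  1 XOR 1 = 0
  1 XOR 1 = 0
  0 XOR 1 = 1
  0 XOR 0 = 0
  1 XOR 0 = 1
= 11100010100101


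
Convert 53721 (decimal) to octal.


Divide by 8 repeatedly:
53721 ÷ 8 = 6715 remainder 1
6715 ÷ 8 = 839 remainder 3
839 ÷ 8 = 104 remainder 7
104 ÷ 8 = 13 remainder 0
13 ÷ 8 = 1 remainder 5
1 ÷ 8 = 0 remainder 1
Reading remainders bottom-up:
= 0o150731


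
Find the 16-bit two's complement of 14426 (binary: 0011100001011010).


Original: 0011100001011010
Step 1 - Invert all bits: 1100011110100101
Step 2 - Add 1: 1100011110100101 + 1
= 1100011110100110 (represents -14426)


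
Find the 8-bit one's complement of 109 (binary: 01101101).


Original: 01101101
Invert all bits:
  bit 0: 0 → 1
  bit 1: 1 → 0
  bit 2: 1 → 0
  bit 3: 0 → 1
  bit 4: 1 → 0
  bit 5: 1 → 0
  bit 6: 0 → 1
  bit 7: 1 → 0
= 10010010


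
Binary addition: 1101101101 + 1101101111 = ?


Align and add column by column (LSB to MSB, carry propagating):
  01101101101
+ 01101101111
  -----------
  col 0: 1 + 1 + 0 (carry in) = 2 → bit 0, carry out 1
  col 1: 0 + 1 + 1 (carry in) = 2 → bit 0, carry out 1
  col 2: 1 + 1 + 1 (carry in) = 3 → bit 1, carry out 1
  col 3: 1 + 1 + 1 (carry in) = 3 → bit 1, carry out 1
  col 4: 0 + 0 + 1 (carry in) = 1 → bit 1, carry out 0
  col 5: 1 + 1 + 0 (carry in) = 2 → bit 0, carry out 1
  col 6: 1 + 1 + 1 (carry in) = 3 → bit 1, carry out 1
  col 7: 0 + 0 + 1 (carry in) = 1 → bit 1, carry out 0
  col 8: 1 + 1 + 0 (carry in) = 2 → bit 0, carry out 1
  col 9: 1 + 1 + 1 (carry in) = 3 → bit 1, carry out 1
  col 10: 0 + 0 + 1 (carry in) = 1 → bit 1, carry out 0
Reading bits MSB→LSB: 11011011100
Strip leading zeros: 11011011100
= 11011011100


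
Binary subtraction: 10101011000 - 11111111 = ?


Align and subtract column by column (LSB to MSB, borrowing when needed):
  10101011000
- 00011111111
  -----------
  col 0: (0 - 0 borrow-in) - 1 → borrow from next column: (0+2) - 1 = 1, borrow out 1
  col 1: (0 - 1 borrow-in) - 1 → borrow from next column: (-1+2) - 1 = 0, borrow out 1
  col 2: (0 - 1 borrow-in) - 1 → borrow from next column: (-1+2) - 1 = 0, borrow out 1
  col 3: (1 - 1 borrow-in) - 1 → borrow from next column: (0+2) - 1 = 1, borrow out 1
  col 4: (1 - 1 borrow-in) - 1 → borrow from next column: (0+2) - 1 = 1, borrow out 1
  col 5: (0 - 1 borrow-in) - 1 → borrow from next column: (-1+2) - 1 = 0, borrow out 1
  col 6: (1 - 1 borrow-in) - 1 → borrow from next column: (0+2) - 1 = 1, borrow out 1
  col 7: (0 - 1 borrow-in) - 1 → borrow from next column: (-1+2) - 1 = 0, borrow out 1
  col 8: (1 - 1 borrow-in) - 0 → 0 - 0 = 0, borrow out 0
  col 9: (0 - 0 borrow-in) - 0 → 0 - 0 = 0, borrow out 0
  col 10: (1 - 0 borrow-in) - 0 → 1 - 0 = 1, borrow out 0
Reading bits MSB→LSB: 10001011001
Strip leading zeros: 10001011001
= 10001011001


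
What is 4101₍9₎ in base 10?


Positional values (base 9):
  1 × 9^0 = 1 × 1 = 1
  0 × 9^1 = 0 × 9 = 0
  1 × 9^2 = 1 × 81 = 81
  4 × 9^3 = 4 × 729 = 2916
Sum = 1 + 0 + 81 + 2916
= 2998


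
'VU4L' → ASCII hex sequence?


String: 'VU4L'  (4 characters)
Per-character ASCII lookup:
  'V': uppercase starts at 65: 'V' = 65 + 21 = 86 → 0x56
  'U': uppercase starts at 65: 'U' = 65 + 20 = 85 → 0x55
  '4': digits start at 48: '4' = 48 + 4 = 52 → 0x34
  'L': uppercase starts at 65: 'L' = 65 + 11 = 76 → 0x4C
= 0x56 0x55 0x34 0x4C


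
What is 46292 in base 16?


Divide by 16 repeatedly:
46292 ÷ 16 = 2893 remainder 4 (4)
2893 ÷ 16 = 180 remainder 13 (D)
180 ÷ 16 = 11 remainder 4 (4)
11 ÷ 16 = 0 remainder 11 (B)
Reading remainders bottom-up:
= 0xB4D4


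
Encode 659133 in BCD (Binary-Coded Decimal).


Each digit → 4-bit binary:
  6 → 0110
  5 → 0101
  9 → 1001
  1 → 0001
  3 → 0011
  3 → 0011
= 0110 0101 1001 0001 0011 0011


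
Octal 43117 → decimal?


Positional values:
Position 0: 7 × 8^0 = 7
Position 1: 1 × 8^1 = 8
Position 2: 1 × 8^2 = 64
Position 3: 3 × 8^3 = 1536
Position 4: 4 × 8^4 = 16384
Sum = 7 + 8 + 64 + 1536 + 16384
= 17999


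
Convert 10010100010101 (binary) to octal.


Group into 3-bit groups: 010010100010101
  010 = 2
  010 = 2
  100 = 4
  010 = 2
  101 = 5
= 0o22425


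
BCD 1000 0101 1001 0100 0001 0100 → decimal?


Each 4-bit group → digit:
  1000 → 8
  0101 → 5
  1001 → 9
  0100 → 4
  0001 → 1
  0100 → 4
= 859414


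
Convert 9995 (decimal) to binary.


Divide by 2 repeatedly:
9995 ÷ 2 = 4997 remainder 1
4997 ÷ 2 = 2498 remainder 1
2498 ÷ 2 = 1249 remainder 0
1249 ÷ 2 = 624 remainder 1
624 ÷ 2 = 312 remainder 0
312 ÷ 2 = 156 remainder 0
156 ÷ 2 = 78 remainder 0
78 ÷ 2 = 39 remainder 0
39 ÷ 2 = 19 remainder 1
19 ÷ 2 = 9 remainder 1
9 ÷ 2 = 4 remainder 1
4 ÷ 2 = 2 remainder 0
2 ÷ 2 = 1 remainder 0
1 ÷ 2 = 0 remainder 1
Reading remainders bottom-up:
= 10011100001011


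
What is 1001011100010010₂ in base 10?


Positional values:
Bit 1: 1 × 2^1 = 2
Bit 4: 1 × 2^4 = 16
Bit 8: 1 × 2^8 = 256
Bit 9: 1 × 2^9 = 512
Bit 10: 1 × 2^10 = 1024
Bit 12: 1 × 2^12 = 4096
Bit 15: 1 × 2^15 = 32768
Sum = 2 + 16 + 256 + 512 + 1024 + 4096 + 32768
= 38674


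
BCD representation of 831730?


Each digit → 4-bit binary:
  8 → 1000
  3 → 0011
  1 → 0001
  7 → 0111
  3 → 0011
  0 → 0000
= 1000 0011 0001 0111 0011 0000


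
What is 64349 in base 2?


Divide by 2 repeatedly:
64349 ÷ 2 = 32174 remainder 1
32174 ÷ 2 = 16087 remainder 0
16087 ÷ 2 = 8043 remainder 1
8043 ÷ 2 = 4021 remainder 1
4021 ÷ 2 = 2010 remainder 1
2010 ÷ 2 = 1005 remainder 0
1005 ÷ 2 = 502 remainder 1
502 ÷ 2 = 251 remainder 0
251 ÷ 2 = 125 remainder 1
125 ÷ 2 = 62 remainder 1
62 ÷ 2 = 31 remainder 0
31 ÷ 2 = 15 remainder 1
15 ÷ 2 = 7 remainder 1
7 ÷ 2 = 3 remainder 1
3 ÷ 2 = 1 remainder 1
1 ÷ 2 = 0 remainder 1
Reading remainders bottom-up:
= 1111101101011101


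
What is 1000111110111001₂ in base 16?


Group into 4-bit nibbles: 1000111110111001
  1000 = 8
  1111 = F
  1011 = B
  1001 = 9
= 0x8FB9


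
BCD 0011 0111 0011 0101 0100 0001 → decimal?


Each 4-bit group → digit:
  0011 → 3
  0111 → 7
  0011 → 3
  0101 → 5
  0100 → 4
  0001 → 1
= 373541


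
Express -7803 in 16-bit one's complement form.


Original: 0001111001111011
Invert all bits:
  bit 0: 0 → 1
  bit 1: 0 → 1
  bit 2: 0 → 1
  bit 3: 1 → 0
  bit 4: 1 → 0
  bit 5: 1 → 0
  bit 6: 1 → 0
  bit 7: 0 → 1
  bit 8: 0 → 1
  bit 9: 1 → 0
  bit 10: 1 → 0
  bit 11: 1 → 0
  bit 12: 1 → 0
  bit 13: 0 → 1
  bit 14: 1 → 0
  bit 15: 1 → 0
= 1110000110000100


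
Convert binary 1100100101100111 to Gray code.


Binary: 1100100101100111
Gray code: G = B XOR (B >> 1)
B >> 1 = 0110010010110011
1100100101100111 XOR 0110010010110011:
  1 XOR 0 = 1
  1 XOR 1 = 0
  0 XOR 1 = 1
  0 XOR 0 = 0
  1 XOR 0 = 1
  0 XOR 1 = 1
  0 XOR 0 = 0
  1 XOR 0 = 1
  0 XOR 1 = 1
  1 XOR 0 = 1
  1 XOR 1 = 0
  0 XOR 1 = 1
  0 XOR 0 = 0
  1 XOR 0 = 1
  1 XOR 1 = 0
  1 XOR 1 = 0
= 1010110111010100


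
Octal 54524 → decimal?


Positional values:
Position 0: 4 × 8^0 = 4
Position 1: 2 × 8^1 = 16
Position 2: 5 × 8^2 = 320
Position 3: 4 × 8^3 = 2048
Position 4: 5 × 8^4 = 20480
Sum = 4 + 16 + 320 + 2048 + 20480
= 22868


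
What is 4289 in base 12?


Divide by 12 repeatedly:
4289 ÷ 12 = 357 remainder 5
357 ÷ 12 = 29 remainder 9
29 ÷ 12 = 2 remainder 5
2 ÷ 12 = 0 remainder 2
Reading remainders bottom-up:
= 2595


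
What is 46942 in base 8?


Divide by 8 repeatedly:
46942 ÷ 8 = 5867 remainder 6
5867 ÷ 8 = 733 remainder 3
733 ÷ 8 = 91 remainder 5
91 ÷ 8 = 11 remainder 3
11 ÷ 8 = 1 remainder 3
1 ÷ 8 = 0 remainder 1
Reading remainders bottom-up:
= 0o133536


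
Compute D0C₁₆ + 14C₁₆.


Align and add column by column (LSB to MSB, each column mod 16 with carry):
  0D0C
+ 014C
  ----
  col 0: C(12) + C(12) + 0 (carry in) = 24 → 8(8), carry out 1
  col 1: 0(0) + 4(4) + 1 (carry in) = 5 → 5(5), carry out 0
  col 2: D(13) + 1(1) + 0 (carry in) = 14 → E(14), carry out 0
  col 3: 0(0) + 0(0) + 0 (carry in) = 0 → 0(0), carry out 0
Reading digits MSB→LSB: 0E58
Strip leading zeros: E58
= 0xE58


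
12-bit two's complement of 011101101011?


Original: 011101101011
Step 1 - Invert all bits: 100010010100
Step 2 - Add 1: 100010010100 + 1
= 100010010101 (represents -1899)


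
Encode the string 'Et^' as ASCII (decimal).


String: 'Et^'  (3 characters)
Per-character ASCII lookup:
  'E': uppercase starts at 65: 'E' = 65 + 4 = 69
  't': lowercase starts at 97: 't' = 97 + 19 = 116
  '^': special character: '^' = 94
= 69 116 94


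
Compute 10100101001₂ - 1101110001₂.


Align and subtract column by column (LSB to MSB, borrowing when needed):
  10100101001
- 01101110001
  -----------
  col 0: (1 - 0 borrow-in) - 1 → 1 - 1 = 0, borrow out 0
  col 1: (0 - 0 borrow-in) - 0 → 0 - 0 = 0, borrow out 0
  col 2: (0 - 0 borrow-in) - 0 → 0 - 0 = 0, borrow out 0
  col 3: (1 - 0 borrow-in) - 0 → 1 - 0 = 1, borrow out 0
  col 4: (0 - 0 borrow-in) - 1 → borrow from next column: (0+2) - 1 = 1, borrow out 1
  col 5: (1 - 1 borrow-in) - 1 → borrow from next column: (0+2) - 1 = 1, borrow out 1
  col 6: (0 - 1 borrow-in) - 1 → borrow from next column: (-1+2) - 1 = 0, borrow out 1
  col 7: (0 - 1 borrow-in) - 0 → borrow from next column: (-1+2) - 0 = 1, borrow out 1
  col 8: (1 - 1 borrow-in) - 1 → borrow from next column: (0+2) - 1 = 1, borrow out 1
  col 9: (0 - 1 borrow-in) - 1 → borrow from next column: (-1+2) - 1 = 0, borrow out 1
  col 10: (1 - 1 borrow-in) - 0 → 0 - 0 = 0, borrow out 0
Reading bits MSB→LSB: 00110111000
Strip leading zeros: 110111000
= 110111000


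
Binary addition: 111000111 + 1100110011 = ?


Align and add column by column (LSB to MSB, carry propagating):
  00111000111
+ 01100110011
  -----------
  col 0: 1 + 1 + 0 (carry in) = 2 → bit 0, carry out 1
  col 1: 1 + 1 + 1 (carry in) = 3 → bit 1, carry out 1
  col 2: 1 + 0 + 1 (carry in) = 2 → bit 0, carry out 1
  col 3: 0 + 0 + 1 (carry in) = 1 → bit 1, carry out 0
  col 4: 0 + 1 + 0 (carry in) = 1 → bit 1, carry out 0
  col 5: 0 + 1 + 0 (carry in) = 1 → bit 1, carry out 0
  col 6: 1 + 0 + 0 (carry in) = 1 → bit 1, carry out 0
  col 7: 1 + 0 + 0 (carry in) = 1 → bit 1, carry out 0
  col 8: 1 + 1 + 0 (carry in) = 2 → bit 0, carry out 1
  col 9: 0 + 1 + 1 (carry in) = 2 → bit 0, carry out 1
  col 10: 0 + 0 + 1 (carry in) = 1 → bit 1, carry out 0
Reading bits MSB→LSB: 10011111010
Strip leading zeros: 10011111010
= 10011111010


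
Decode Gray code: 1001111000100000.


Gray code: 1001111000100000
MSB stays the same: 1
Each subsequent bit = prev_binary XOR current_gray:
  B[1] = 1 XOR 0 = 1
  B[2] = 1 XOR 0 = 1
  B[3] = 1 XOR 1 = 0
  B[4] = 0 XOR 1 = 1
  B[5] = 1 XOR 1 = 0
  B[6] = 0 XOR 1 = 1
  B[7] = 1 XOR 0 = 1
  B[8] = 1 XOR 0 = 1
  B[9] = 1 XOR 0 = 1
  B[10] = 1 XOR 1 = 0
  B[11] = 0 XOR 0 = 0
  B[12] = 0 XOR 0 = 0
  B[13] = 0 XOR 0 = 0
  B[14] = 0 XOR 0 = 0
  B[15] = 0 XOR 0 = 0
= 1110101111000000 (60352 decimal)
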